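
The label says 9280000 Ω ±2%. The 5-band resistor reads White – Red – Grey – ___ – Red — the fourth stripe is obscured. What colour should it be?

9280000 Ω = 928 × 10^4.
The fourth band is the multiplier, 10^4, which is yellow.

yellow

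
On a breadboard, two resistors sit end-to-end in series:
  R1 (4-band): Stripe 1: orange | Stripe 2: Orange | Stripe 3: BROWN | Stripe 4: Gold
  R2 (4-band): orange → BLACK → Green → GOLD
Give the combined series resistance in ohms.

3000330 Ω

R1: orange, orange → 33; brown ×10 → 330 Ω.
R2: orange, black → 30; green ×10^5 → 3000000 Ω.
Series: 330 + 3000000 = 3000330 Ω.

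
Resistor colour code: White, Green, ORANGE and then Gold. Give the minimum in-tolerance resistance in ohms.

White → 9 (first significant figure)
Green → 5 (second significant figure)
Orange → ×10^3 multiplier
Gold → ±5% tolerance
95 × 1000 = 95000 Ω
Minimum = 95000 × (1 − 5/100) = 90250 Ω.

90250 Ω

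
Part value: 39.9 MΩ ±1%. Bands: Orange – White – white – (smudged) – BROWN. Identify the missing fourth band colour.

39900000 Ω = 399 × 10^5.
The fourth band is the multiplier, 10^5, which is green.

green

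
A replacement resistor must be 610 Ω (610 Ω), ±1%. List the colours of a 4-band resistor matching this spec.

blue, brown, brown, brown

610 Ω = 61 × 10^1.
6 → blue
1 → brown
Multiplier 10^1 → brown.
±1% tolerance → brown.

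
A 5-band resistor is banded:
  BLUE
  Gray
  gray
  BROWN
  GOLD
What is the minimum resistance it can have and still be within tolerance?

6536 Ω

Blue → 6 (first significant figure)
Grey → 8 (second significant figure)
Grey → 8 (third significant figure)
Brown → ×10 multiplier
Gold → ±5% tolerance
688 × 10 = 6880 Ω
Minimum = 6880 × (1 − 5/100) = 6536 Ω.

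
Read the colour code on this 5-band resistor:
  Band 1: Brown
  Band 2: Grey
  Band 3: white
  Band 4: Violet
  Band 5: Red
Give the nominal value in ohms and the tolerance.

1890000000 Ω ±2%

Brown → 1 (first significant figure)
Grey → 8 (second significant figure)
White → 9 (third significant figure)
Violet → ×10^7 multiplier
Red → ±2% tolerance
189 × 10000000 = 1890000000 Ω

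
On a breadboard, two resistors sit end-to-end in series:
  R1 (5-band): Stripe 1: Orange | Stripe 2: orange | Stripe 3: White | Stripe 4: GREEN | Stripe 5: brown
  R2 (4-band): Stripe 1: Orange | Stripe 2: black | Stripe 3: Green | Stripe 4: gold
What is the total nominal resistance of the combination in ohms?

R1: orange, orange, white → 339; green ×10^5 → 33900000 Ω.
R2: orange, black → 30; green ×10^5 → 3000000 Ω.
Series: 33900000 + 3000000 = 36900000 Ω.

36900000 Ω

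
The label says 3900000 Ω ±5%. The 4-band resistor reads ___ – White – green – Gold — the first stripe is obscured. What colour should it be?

orange

3900000 Ω = 39 × 10^5.
The first band gives digit 3 of the significand, and 3 is orange.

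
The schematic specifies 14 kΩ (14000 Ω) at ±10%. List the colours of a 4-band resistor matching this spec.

brown, yellow, orange, silver

14000 Ω = 14 × 10^3.
1 → brown
4 → yellow
Multiplier 10^3 → orange.
±10% tolerance → silver.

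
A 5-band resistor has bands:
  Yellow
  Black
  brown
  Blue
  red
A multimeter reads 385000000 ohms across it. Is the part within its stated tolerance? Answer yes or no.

Yellow → 4 (first significant figure)
Black → 0 (second significant figure)
Brown → 1 (third significant figure)
Blue → ×10^6 multiplier
Red → ±2% tolerance
401 × 1000000 = 401000000 Ω
Allowed range: 392980000 Ω to 409020000 Ω.
385000000 ohms lies outside that range.

no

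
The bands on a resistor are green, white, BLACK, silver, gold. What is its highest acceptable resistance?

6.195 Ω

Green → 5 (first significant figure)
White → 9 (second significant figure)
Black → 0 (third significant figure)
Silver → ×0.01 multiplier
Gold → ±5% tolerance
590 × 0.01 = 5.9 Ω
Highest = 5.9 × (1 + 5/100) = 6.195 Ω.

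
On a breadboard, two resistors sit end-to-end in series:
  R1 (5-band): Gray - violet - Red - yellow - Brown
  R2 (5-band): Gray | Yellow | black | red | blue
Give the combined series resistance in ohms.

8804000 Ω

R1: grey, violet, red → 872; yellow ×10^4 → 8720000 Ω.
R2: grey, yellow, black → 840; red ×10^2 → 84000 Ω.
Series: 8720000 + 84000 = 8804000 Ω.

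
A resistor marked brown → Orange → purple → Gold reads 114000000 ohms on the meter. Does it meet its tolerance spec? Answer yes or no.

Brown → 1 (first significant figure)
Orange → 3 (second significant figure)
Violet → ×10^7 multiplier
Gold → ±5% tolerance
13 × 10000000 = 130000000 Ω
Allowed range: 123500000 Ω to 136500000 Ω.
114000000 ohms lies outside that range.

no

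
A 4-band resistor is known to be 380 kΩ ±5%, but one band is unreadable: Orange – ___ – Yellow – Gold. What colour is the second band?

380000 Ω = 38 × 10^4.
The second band gives digit 8 of the significand, and 8 is grey.

grey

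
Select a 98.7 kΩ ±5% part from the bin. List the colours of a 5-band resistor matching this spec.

white, grey, violet, red, gold

98700 Ω = 987 × 10^2.
9 → white
8 → grey
7 → violet
Multiplier 10^2 → red.
±5% tolerance → gold.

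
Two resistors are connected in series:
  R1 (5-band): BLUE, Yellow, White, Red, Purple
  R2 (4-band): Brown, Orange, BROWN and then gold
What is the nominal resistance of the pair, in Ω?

R1: blue, yellow, white → 649; red ×10^2 → 64900 Ω.
R2: brown, orange → 13; brown ×10 → 130 Ω.
Series: 64900 + 130 = 65030 Ω.

65030 Ω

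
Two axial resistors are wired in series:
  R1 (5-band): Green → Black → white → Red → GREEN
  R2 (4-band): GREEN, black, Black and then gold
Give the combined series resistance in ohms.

R1: green, black, white → 509; red ×10^2 → 50900 Ω.
R2: green, black → 50; black ×1 → 50 Ω.
Series: 50900 + 50 = 50950 Ω.

50950 Ω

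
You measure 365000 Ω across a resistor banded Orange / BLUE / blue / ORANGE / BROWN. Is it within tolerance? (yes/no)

yes

Orange → 3 (first significant figure)
Blue → 6 (second significant figure)
Blue → 6 (third significant figure)
Orange → ×10^3 multiplier
Brown → ±1% tolerance
366 × 1000 = 366000 Ω
Allowed range: 362340 Ω to 369660 Ω.
365000 Ω lies inside that range.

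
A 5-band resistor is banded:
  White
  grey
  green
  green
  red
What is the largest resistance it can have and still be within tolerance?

White → 9 (first significant figure)
Grey → 8 (second significant figure)
Green → 5 (third significant figure)
Green → ×10^5 multiplier
Red → ±2% tolerance
985 × 100000 = 98500000 Ω
Largest = 98500000 × (1 + 2/100) = 100470000 Ω.

100470000 Ω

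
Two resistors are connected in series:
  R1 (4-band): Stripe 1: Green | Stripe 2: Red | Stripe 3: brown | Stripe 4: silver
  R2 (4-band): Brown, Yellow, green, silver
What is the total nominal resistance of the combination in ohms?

R1: green, red → 52; brown ×10 → 520 Ω.
R2: brown, yellow → 14; green ×10^5 → 1400000 Ω.
Series: 520 + 1400000 = 1400520 Ω.

1400520 Ω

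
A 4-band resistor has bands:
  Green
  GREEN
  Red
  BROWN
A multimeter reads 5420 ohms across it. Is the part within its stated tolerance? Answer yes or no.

Green → 5 (first significant figure)
Green → 5 (second significant figure)
Red → ×10^2 multiplier
Brown → ±1% tolerance
55 × 100 = 5500 Ω
Allowed range: 5445 Ω to 5555 Ω.
5420 ohms lies outside that range.

no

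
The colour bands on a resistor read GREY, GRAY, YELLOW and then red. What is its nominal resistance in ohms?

Grey → 8 (first significant figure)
Grey → 8 (second significant figure)
Yellow → ×10^4 multiplier
88 × 10000 = 880000 Ω

880000 Ω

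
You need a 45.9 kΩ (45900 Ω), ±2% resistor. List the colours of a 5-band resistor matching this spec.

45900 Ω = 459 × 10^2.
4 → yellow
5 → green
9 → white
Multiplier 10^2 → red.
±2% tolerance → red.

yellow, green, white, red, red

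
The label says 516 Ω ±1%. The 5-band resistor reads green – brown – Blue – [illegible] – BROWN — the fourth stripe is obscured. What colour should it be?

516 Ω = 516 × 10^0.
The fourth band is the multiplier, 10^0, which is black.

black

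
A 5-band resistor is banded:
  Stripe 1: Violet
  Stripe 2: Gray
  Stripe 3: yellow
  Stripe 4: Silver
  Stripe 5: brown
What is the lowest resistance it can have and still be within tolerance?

7.7616 Ω

Violet → 7 (first significant figure)
Grey → 8 (second significant figure)
Yellow → 4 (third significant figure)
Silver → ×0.01 multiplier
Brown → ±1% tolerance
784 × 0.01 = 7.84 Ω
Lowest = 7.84 × (1 − 1/100) = 7.7616 Ω.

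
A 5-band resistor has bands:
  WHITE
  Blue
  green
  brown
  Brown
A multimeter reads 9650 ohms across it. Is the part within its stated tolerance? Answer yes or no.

White → 9 (first significant figure)
Blue → 6 (second significant figure)
Green → 5 (third significant figure)
Brown → ×10 multiplier
Brown → ±1% tolerance
965 × 10 = 9650 Ω
Allowed range: 9553.5 Ω to 9746.5 Ω.
9650 ohms lies inside that range.

yes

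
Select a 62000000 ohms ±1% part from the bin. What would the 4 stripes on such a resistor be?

62000000 Ω = 62 × 10^6.
6 → blue
2 → red
Multiplier 10^6 → blue.
±1% tolerance → brown.

blue, red, blue, brown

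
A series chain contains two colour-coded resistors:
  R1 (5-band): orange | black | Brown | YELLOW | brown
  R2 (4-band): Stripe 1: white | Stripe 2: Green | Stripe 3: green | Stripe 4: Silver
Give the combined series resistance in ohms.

R1: orange, black, brown → 301; yellow ×10^4 → 3010000 Ω.
R2: white, green → 95; green ×10^5 → 9500000 Ω.
Series: 3010000 + 9500000 = 12510000 Ω.

12510000 Ω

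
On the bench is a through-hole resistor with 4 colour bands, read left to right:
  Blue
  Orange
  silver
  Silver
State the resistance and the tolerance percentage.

Blue → 6 (first significant figure)
Orange → 3 (second significant figure)
Silver → ×0.01 multiplier
Silver → ±10% tolerance
63 × 0.01 = 0.63 Ω

0.63 Ω ±10%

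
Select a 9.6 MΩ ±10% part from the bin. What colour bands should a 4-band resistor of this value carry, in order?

white, blue, green, silver

9600000 Ω = 96 × 10^5.
9 → white
6 → blue
Multiplier 10^5 → green.
±10% tolerance → silver.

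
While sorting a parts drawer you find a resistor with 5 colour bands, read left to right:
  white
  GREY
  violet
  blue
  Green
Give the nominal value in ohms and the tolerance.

White → 9 (first significant figure)
Grey → 8 (second significant figure)
Violet → 7 (third significant figure)
Blue → ×10^6 multiplier
Green → ±0.5% tolerance
987 × 1000000 = 987000000 Ω

987000000 Ω ±0.5%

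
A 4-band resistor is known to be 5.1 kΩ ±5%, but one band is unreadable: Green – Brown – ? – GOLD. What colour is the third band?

5100 Ω = 51 × 10^2.
The third band is the multiplier, 10^2, which is red.

red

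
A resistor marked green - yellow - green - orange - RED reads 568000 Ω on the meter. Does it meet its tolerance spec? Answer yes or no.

no

Green → 5 (first significant figure)
Yellow → 4 (second significant figure)
Green → 5 (third significant figure)
Orange → ×10^3 multiplier
Red → ±2% tolerance
545 × 1000 = 545000 Ω
Allowed range: 534100 Ω to 555900 Ω.
568000 Ω lies outside that range.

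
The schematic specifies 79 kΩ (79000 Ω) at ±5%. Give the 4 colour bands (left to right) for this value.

violet, white, orange, gold

79000 Ω = 79 × 10^3.
7 → violet
9 → white
Multiplier 10^3 → orange.
±5% tolerance → gold.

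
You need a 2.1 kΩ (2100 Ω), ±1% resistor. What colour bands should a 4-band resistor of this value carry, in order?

2100 Ω = 21 × 10^2.
2 → red
1 → brown
Multiplier 10^2 → red.
±1% tolerance → brown.

red, brown, red, brown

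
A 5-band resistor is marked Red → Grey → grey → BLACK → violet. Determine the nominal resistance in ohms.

288 Ω

Red → 2 (first significant figure)
Grey → 8 (second significant figure)
Grey → 8 (third significant figure)
Black → ×1 multiplier
288 × 1 = 288 Ω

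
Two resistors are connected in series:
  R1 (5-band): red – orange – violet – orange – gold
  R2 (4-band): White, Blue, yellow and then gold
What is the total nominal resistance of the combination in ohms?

1197000 Ω

R1: red, orange, violet → 237; orange ×10^3 → 237000 Ω.
R2: white, blue → 96; yellow ×10^4 → 960000 Ω.
Series: 237000 + 960000 = 1197000 Ω.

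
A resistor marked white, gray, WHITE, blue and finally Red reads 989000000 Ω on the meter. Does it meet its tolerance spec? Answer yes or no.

yes

White → 9 (first significant figure)
Grey → 8 (second significant figure)
White → 9 (third significant figure)
Blue → ×10^6 multiplier
Red → ±2% tolerance
989 × 1000000 = 989000000 Ω
Allowed range: 969220000 Ω to 1008780000 Ω.
989000000 Ω lies inside that range.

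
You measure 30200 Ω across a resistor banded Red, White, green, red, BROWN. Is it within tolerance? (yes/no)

no

Red → 2 (first significant figure)
White → 9 (second significant figure)
Green → 5 (third significant figure)
Red → ×10^2 multiplier
Brown → ±1% tolerance
295 × 100 = 29500 Ω
Allowed range: 29205 Ω to 29795 Ω.
30200 Ω lies outside that range.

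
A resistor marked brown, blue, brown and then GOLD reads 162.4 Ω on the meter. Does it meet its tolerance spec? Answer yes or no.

yes

Brown → 1 (first significant figure)
Blue → 6 (second significant figure)
Brown → ×10 multiplier
Gold → ±5% tolerance
16 × 10 = 160 Ω
Allowed range: 152 Ω to 168 Ω.
162.4 Ω lies inside that range.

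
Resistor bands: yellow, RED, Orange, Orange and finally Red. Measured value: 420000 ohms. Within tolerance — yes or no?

yes

Yellow → 4 (first significant figure)
Red → 2 (second significant figure)
Orange → 3 (third significant figure)
Orange → ×10^3 multiplier
Red → ±2% tolerance
423 × 1000 = 423000 Ω
Allowed range: 414540 Ω to 431460 Ω.
420000 ohms lies inside that range.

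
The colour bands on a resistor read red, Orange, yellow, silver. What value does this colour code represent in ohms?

230000 Ω

Red → 2 (first significant figure)
Orange → 3 (second significant figure)
Yellow → ×10^4 multiplier
23 × 10000 = 230000 Ω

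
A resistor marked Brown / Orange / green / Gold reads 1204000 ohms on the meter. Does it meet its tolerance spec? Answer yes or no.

no

Brown → 1 (first significant figure)
Orange → 3 (second significant figure)
Green → ×10^5 multiplier
Gold → ±5% tolerance
13 × 100000 = 1300000 Ω
Allowed range: 1235000 Ω to 1365000 Ω.
1204000 ohms lies outside that range.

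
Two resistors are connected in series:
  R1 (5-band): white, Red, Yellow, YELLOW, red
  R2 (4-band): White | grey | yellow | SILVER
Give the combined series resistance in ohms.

10220000 Ω

R1: white, red, yellow → 924; yellow ×10^4 → 9240000 Ω.
R2: white, grey → 98; yellow ×10^4 → 980000 Ω.
Series: 9240000 + 980000 = 10220000 Ω.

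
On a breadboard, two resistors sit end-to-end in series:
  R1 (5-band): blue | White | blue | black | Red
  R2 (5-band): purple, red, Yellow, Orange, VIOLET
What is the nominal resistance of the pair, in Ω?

R1: blue, white, blue → 696; black ×1 → 696 Ω.
R2: violet, red, yellow → 724; orange ×10^3 → 724000 Ω.
Series: 696 + 724000 = 724696 Ω.

724696 Ω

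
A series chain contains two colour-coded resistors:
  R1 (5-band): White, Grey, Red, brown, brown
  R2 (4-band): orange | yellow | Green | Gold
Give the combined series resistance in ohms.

R1: white, grey, red → 982; brown ×10 → 9820 Ω.
R2: orange, yellow → 34; green ×10^5 → 3400000 Ω.
Series: 9820 + 3400000 = 3409820 Ω.

3409820 Ω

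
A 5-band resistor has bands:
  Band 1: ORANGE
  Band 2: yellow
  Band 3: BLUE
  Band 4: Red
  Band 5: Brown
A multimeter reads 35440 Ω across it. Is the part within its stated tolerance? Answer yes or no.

Orange → 3 (first significant figure)
Yellow → 4 (second significant figure)
Blue → 6 (third significant figure)
Red → ×10^2 multiplier
Brown → ±1% tolerance
346 × 100 = 34600 Ω
Allowed range: 34254 Ω to 34946 Ω.
35440 Ω lies outside that range.

no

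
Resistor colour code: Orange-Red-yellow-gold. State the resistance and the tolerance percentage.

320000 Ω ±5%

Orange → 3 (first significant figure)
Red → 2 (second significant figure)
Yellow → ×10^4 multiplier
Gold → ±5% tolerance
32 × 10000 = 320000 Ω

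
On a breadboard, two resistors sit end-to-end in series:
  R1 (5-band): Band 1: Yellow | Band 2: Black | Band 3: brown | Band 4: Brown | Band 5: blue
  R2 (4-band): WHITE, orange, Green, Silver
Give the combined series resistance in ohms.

R1: yellow, black, brown → 401; brown ×10 → 4010 Ω.
R2: white, orange → 93; green ×10^5 → 9300000 Ω.
Series: 4010 + 9300000 = 9304010 Ω.

9304010 Ω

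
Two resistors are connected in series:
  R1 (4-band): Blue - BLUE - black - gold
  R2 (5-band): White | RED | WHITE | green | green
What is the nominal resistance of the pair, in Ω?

R1: blue, blue → 66; black ×1 → 66 Ω.
R2: white, red, white → 929; green ×10^5 → 92900000 Ω.
Series: 66 + 92900000 = 92900066 Ω.

92900066 Ω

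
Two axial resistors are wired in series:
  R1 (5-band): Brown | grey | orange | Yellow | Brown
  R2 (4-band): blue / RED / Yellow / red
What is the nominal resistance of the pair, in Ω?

2450000 Ω

R1: brown, grey, orange → 183; yellow ×10^4 → 1830000 Ω.
R2: blue, red → 62; yellow ×10^4 → 620000 Ω.
Series: 1830000 + 620000 = 2450000 Ω.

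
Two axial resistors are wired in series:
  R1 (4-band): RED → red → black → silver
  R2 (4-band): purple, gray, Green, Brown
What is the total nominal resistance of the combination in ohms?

7800022 Ω

R1: red, red → 22; black ×1 → 22 Ω.
R2: violet, grey → 78; green ×10^5 → 7800000 Ω.
Series: 22 + 7800000 = 7800022 Ω.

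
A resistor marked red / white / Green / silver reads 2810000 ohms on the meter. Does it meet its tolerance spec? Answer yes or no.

yes

Red → 2 (first significant figure)
White → 9 (second significant figure)
Green → ×10^5 multiplier
Silver → ±10% tolerance
29 × 100000 = 2900000 Ω
Allowed range: 2610000 Ω to 3190000 Ω.
2810000 ohms lies inside that range.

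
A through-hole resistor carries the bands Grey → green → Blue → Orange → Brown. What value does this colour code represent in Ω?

856000 Ω

Grey → 8 (first significant figure)
Green → 5 (second significant figure)
Blue → 6 (third significant figure)
Orange → ×10^3 multiplier
856 × 1000 = 856000 Ω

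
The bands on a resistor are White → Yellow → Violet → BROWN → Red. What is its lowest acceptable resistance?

9280.6 Ω

White → 9 (first significant figure)
Yellow → 4 (second significant figure)
Violet → 7 (third significant figure)
Brown → ×10 multiplier
Red → ±2% tolerance
947 × 10 = 9470 Ω
Lowest = 9470 × (1 − 2/100) = 9280.6 Ω.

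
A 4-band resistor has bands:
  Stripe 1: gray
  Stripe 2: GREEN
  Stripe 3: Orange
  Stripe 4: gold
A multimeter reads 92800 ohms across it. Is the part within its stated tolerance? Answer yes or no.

no

Grey → 8 (first significant figure)
Green → 5 (second significant figure)
Orange → ×10^3 multiplier
Gold → ±5% tolerance
85 × 1000 = 85000 Ω
Allowed range: 80750 Ω to 89250 Ω.
92800 ohms lies outside that range.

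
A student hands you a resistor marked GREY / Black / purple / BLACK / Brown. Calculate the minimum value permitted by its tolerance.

Grey → 8 (first significant figure)
Black → 0 (second significant figure)
Violet → 7 (third significant figure)
Black → ×1 multiplier
Brown → ±1% tolerance
807 × 1 = 807 Ω
Minimum = 807 × (1 − 1/100) = 798.93 Ω.

798.93 Ω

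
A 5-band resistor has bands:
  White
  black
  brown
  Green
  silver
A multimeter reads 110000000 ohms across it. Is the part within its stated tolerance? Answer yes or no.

White → 9 (first significant figure)
Black → 0 (second significant figure)
Brown → 1 (third significant figure)
Green → ×10^5 multiplier
Silver → ±10% tolerance
901 × 100000 = 90100000 Ω
Allowed range: 81090000 Ω to 99110000 Ω.
110000000 ohms lies outside that range.

no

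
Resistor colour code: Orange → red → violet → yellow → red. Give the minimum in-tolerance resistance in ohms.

3204600 Ω

Orange → 3 (first significant figure)
Red → 2 (second significant figure)
Violet → 7 (third significant figure)
Yellow → ×10^4 multiplier
Red → ±2% tolerance
327 × 10000 = 3270000 Ω
Minimum = 3270000 × (1 − 2/100) = 3204600 Ω.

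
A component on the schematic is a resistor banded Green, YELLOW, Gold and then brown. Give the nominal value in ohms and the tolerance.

Green → 5 (first significant figure)
Yellow → 4 (second significant figure)
Gold → ×0.1 multiplier
Brown → ±1% tolerance
54 × 0.1 = 5.4 Ω

5.4 Ω ±1%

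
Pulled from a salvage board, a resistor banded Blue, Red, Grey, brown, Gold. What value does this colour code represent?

6280 Ω

Blue → 6 (first significant figure)
Red → 2 (second significant figure)
Grey → 8 (third significant figure)
Brown → ×10 multiplier
628 × 10 = 6280 Ω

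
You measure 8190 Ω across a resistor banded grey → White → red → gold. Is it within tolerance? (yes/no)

Grey → 8 (first significant figure)
White → 9 (second significant figure)
Red → ×10^2 multiplier
Gold → ±5% tolerance
89 × 100 = 8900 Ω
Allowed range: 8455 Ω to 9345 Ω.
8190 Ω lies outside that range.

no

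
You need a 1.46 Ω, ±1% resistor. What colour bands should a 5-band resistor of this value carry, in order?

1.46 Ω = 146 × 10^-2.
1 → brown
4 → yellow
6 → blue
Multiplier 10^-2 → silver.
±1% tolerance → brown.

brown, yellow, blue, silver, brown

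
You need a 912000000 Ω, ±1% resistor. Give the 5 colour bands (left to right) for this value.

912000000 Ω = 912 × 10^6.
9 → white
1 → brown
2 → red
Multiplier 10^6 → blue.
±1% tolerance → brown.

white, brown, red, blue, brown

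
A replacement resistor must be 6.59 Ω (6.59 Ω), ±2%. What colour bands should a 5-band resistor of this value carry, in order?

blue, green, white, silver, red

6.59 Ω = 659 × 10^-2.
6 → blue
5 → green
9 → white
Multiplier 10^-2 → silver.
±2% tolerance → red.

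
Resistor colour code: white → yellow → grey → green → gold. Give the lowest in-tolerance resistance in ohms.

White → 9 (first significant figure)
Yellow → 4 (second significant figure)
Grey → 8 (third significant figure)
Green → ×10^5 multiplier
Gold → ±5% tolerance
948 × 100000 = 94800000 Ω
Lowest = 94800000 × (1 − 5/100) = 90060000 Ω.

90060000 Ω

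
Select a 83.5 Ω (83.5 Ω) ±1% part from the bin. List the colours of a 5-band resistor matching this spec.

83.5 Ω = 835 × 10^-1.
8 → grey
3 → orange
5 → green
Multiplier 10^-1 → gold.
±1% tolerance → brown.

grey, orange, green, gold, brown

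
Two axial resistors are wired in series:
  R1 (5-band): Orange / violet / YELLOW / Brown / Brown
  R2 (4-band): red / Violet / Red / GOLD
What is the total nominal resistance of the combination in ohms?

6440 Ω

R1: orange, violet, yellow → 374; brown ×10 → 3740 Ω.
R2: red, violet → 27; red ×10^2 → 2700 Ω.
Series: 3740 + 2700 = 6440 Ω.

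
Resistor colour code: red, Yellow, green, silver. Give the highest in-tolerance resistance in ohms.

2640000 Ω

Red → 2 (first significant figure)
Yellow → 4 (second significant figure)
Green → ×10^5 multiplier
Silver → ±10% tolerance
24 × 100000 = 2400000 Ω
Highest = 2400000 × (1 + 10/100) = 2640000 Ω.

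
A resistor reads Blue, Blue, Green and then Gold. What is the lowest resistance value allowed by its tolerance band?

Blue → 6 (first significant figure)
Blue → 6 (second significant figure)
Green → ×10^5 multiplier
Gold → ±5% tolerance
66 × 100000 = 6600000 Ω
Lowest = 6600000 × (1 − 5/100) = 6270000 Ω.

6270000 Ω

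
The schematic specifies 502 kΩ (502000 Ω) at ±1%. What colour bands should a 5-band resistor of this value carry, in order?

green, black, red, orange, brown

502000 Ω = 502 × 10^3.
5 → green
0 → black
2 → red
Multiplier 10^3 → orange.
±1% tolerance → brown.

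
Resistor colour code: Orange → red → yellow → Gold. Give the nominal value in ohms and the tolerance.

Orange → 3 (first significant figure)
Red → 2 (second significant figure)
Yellow → ×10^4 multiplier
Gold → ±5% tolerance
32 × 10000 = 320000 Ω

320000 Ω ±5%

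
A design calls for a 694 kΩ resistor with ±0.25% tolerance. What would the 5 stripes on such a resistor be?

694000 Ω = 694 × 10^3.
6 → blue
9 → white
4 → yellow
Multiplier 10^3 → orange.
±0.25% tolerance → blue.

blue, white, yellow, orange, blue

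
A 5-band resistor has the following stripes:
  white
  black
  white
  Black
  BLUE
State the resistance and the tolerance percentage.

909 Ω ±0.25%

White → 9 (first significant figure)
Black → 0 (second significant figure)
White → 9 (third significant figure)
Black → ×1 multiplier
Blue → ±0.25% tolerance
909 × 1 = 909 Ω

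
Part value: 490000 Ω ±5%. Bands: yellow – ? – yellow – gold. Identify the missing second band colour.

white

490000 Ω = 49 × 10^4.
The second band gives digit 9 of the significand, and 9 is white.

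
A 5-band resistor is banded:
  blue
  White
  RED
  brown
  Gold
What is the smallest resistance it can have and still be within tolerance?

6574 Ω

Blue → 6 (first significant figure)
White → 9 (second significant figure)
Red → 2 (third significant figure)
Brown → ×10 multiplier
Gold → ±5% tolerance
692 × 10 = 6920 Ω
Smallest = 6920 × (1 − 5/100) = 6574 Ω.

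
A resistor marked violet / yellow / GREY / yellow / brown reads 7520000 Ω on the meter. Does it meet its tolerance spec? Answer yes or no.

yes

Violet → 7 (first significant figure)
Yellow → 4 (second significant figure)
Grey → 8 (third significant figure)
Yellow → ×10^4 multiplier
Brown → ±1% tolerance
748 × 10000 = 7480000 Ω
Allowed range: 7405200 Ω to 7554800 Ω.
7520000 Ω lies inside that range.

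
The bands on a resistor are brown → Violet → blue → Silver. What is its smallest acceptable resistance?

Brown → 1 (first significant figure)
Violet → 7 (second significant figure)
Blue → ×10^6 multiplier
Silver → ±10% tolerance
17 × 1000000 = 17000000 Ω
Smallest = 17000000 × (1 − 10/100) = 15300000 Ω.

15300000 Ω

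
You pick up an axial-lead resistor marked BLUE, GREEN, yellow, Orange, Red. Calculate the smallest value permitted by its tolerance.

640920 Ω

Blue → 6 (first significant figure)
Green → 5 (second significant figure)
Yellow → 4 (third significant figure)
Orange → ×10^3 multiplier
Red → ±2% tolerance
654 × 1000 = 654000 Ω
Smallest = 654000 × (1 − 2/100) = 640920 Ω.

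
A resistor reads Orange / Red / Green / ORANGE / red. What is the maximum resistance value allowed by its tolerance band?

Orange → 3 (first significant figure)
Red → 2 (second significant figure)
Green → 5 (third significant figure)
Orange → ×10^3 multiplier
Red → ±2% tolerance
325 × 1000 = 325000 Ω
Maximum = 325000 × (1 + 2/100) = 331500 Ω.

331500 Ω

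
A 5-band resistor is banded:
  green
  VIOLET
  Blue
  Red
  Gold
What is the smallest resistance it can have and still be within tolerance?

Green → 5 (first significant figure)
Violet → 7 (second significant figure)
Blue → 6 (third significant figure)
Red → ×10^2 multiplier
Gold → ±5% tolerance
576 × 100 = 57600 Ω
Smallest = 57600 × (1 − 5/100) = 54720 Ω.

54720 Ω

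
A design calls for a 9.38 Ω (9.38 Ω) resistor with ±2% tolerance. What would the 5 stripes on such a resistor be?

9.38 Ω = 938 × 10^-2.
9 → white
3 → orange
8 → grey
Multiplier 10^-2 → silver.
±2% tolerance → red.

white, orange, grey, silver, red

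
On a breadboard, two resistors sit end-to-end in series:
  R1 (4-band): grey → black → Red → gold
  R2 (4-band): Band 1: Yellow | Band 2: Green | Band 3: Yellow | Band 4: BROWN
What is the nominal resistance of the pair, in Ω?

R1: grey, black → 80; red ×10^2 → 8000 Ω.
R2: yellow, green → 45; yellow ×10^4 → 450000 Ω.
Series: 8000 + 450000 = 458000 Ω.

458000 Ω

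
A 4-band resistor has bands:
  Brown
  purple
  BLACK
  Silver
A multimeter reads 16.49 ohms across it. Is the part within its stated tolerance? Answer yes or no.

yes

Brown → 1 (first significant figure)
Violet → 7 (second significant figure)
Black → ×1 multiplier
Silver → ±10% tolerance
17 × 1 = 17 Ω
Allowed range: 15.3 Ω to 18.7 Ω.
16.49 ohms lies inside that range.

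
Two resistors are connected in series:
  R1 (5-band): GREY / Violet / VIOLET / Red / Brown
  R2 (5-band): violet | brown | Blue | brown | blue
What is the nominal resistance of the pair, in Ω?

94860 Ω

R1: grey, violet, violet → 877; red ×10^2 → 87700 Ω.
R2: violet, brown, blue → 716; brown ×10 → 7160 Ω.
Series: 87700 + 7160 = 94860 Ω.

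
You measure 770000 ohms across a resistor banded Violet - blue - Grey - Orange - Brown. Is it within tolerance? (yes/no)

Violet → 7 (first significant figure)
Blue → 6 (second significant figure)
Grey → 8 (third significant figure)
Orange → ×10^3 multiplier
Brown → ±1% tolerance
768 × 1000 = 768000 Ω
Allowed range: 760320 Ω to 775680 Ω.
770000 ohms lies inside that range.

yes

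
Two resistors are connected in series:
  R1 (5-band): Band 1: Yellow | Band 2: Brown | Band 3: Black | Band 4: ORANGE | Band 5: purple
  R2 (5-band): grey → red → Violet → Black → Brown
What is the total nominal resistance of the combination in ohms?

410827 Ω

R1: yellow, brown, black → 410; orange ×10^3 → 410000 Ω.
R2: grey, red, violet → 827; black ×1 → 827 Ω.
Series: 410000 + 827 = 410827 Ω.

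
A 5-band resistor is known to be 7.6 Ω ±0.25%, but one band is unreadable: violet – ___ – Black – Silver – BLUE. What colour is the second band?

blue

7.6 Ω = 760 × 10^-2.
The second band gives digit 6 of the significand, and 6 is blue.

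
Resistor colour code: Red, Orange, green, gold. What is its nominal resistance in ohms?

2300000 Ω

Red → 2 (first significant figure)
Orange → 3 (second significant figure)
Green → ×10^5 multiplier
23 × 100000 = 2300000 Ω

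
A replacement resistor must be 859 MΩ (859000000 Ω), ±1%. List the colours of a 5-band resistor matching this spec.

grey, green, white, blue, brown

859000000 Ω = 859 × 10^6.
8 → grey
5 → green
9 → white
Multiplier 10^6 → blue.
±1% tolerance → brown.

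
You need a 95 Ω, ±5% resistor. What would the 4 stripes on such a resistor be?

95 Ω = 95 × 10^0.
9 → white
5 → green
Multiplier 10^0 → black.
±5% tolerance → gold.

white, green, black, gold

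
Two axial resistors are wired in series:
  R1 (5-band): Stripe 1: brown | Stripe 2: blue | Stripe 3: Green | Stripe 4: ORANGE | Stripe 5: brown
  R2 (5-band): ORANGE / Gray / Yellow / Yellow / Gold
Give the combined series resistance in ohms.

R1: brown, blue, green → 165; orange ×10^3 → 165000 Ω.
R2: orange, grey, yellow → 384; yellow ×10^4 → 3840000 Ω.
Series: 165000 + 3840000 = 4005000 Ω.

4005000 Ω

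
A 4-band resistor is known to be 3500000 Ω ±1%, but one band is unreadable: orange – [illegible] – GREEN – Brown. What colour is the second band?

3500000 Ω = 35 × 10^5.
The second band gives digit 5 of the significand, and 5 is green.

green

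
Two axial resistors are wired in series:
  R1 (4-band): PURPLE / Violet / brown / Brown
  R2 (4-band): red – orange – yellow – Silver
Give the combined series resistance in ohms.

R1: violet, violet → 77; brown ×10 → 770 Ω.
R2: red, orange → 23; yellow ×10^4 → 230000 Ω.
Series: 770 + 230000 = 230770 Ω.

230770 Ω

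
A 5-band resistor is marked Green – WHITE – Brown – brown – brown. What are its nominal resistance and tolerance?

Green → 5 (first significant figure)
White → 9 (second significant figure)
Brown → 1 (third significant figure)
Brown → ×10 multiplier
Brown → ±1% tolerance
591 × 10 = 5910 Ω

5910 Ω ±1%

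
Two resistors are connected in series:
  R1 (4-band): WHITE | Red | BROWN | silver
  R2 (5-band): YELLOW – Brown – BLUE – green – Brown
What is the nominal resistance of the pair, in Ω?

R1: white, red → 92; brown ×10 → 920 Ω.
R2: yellow, brown, blue → 416; green ×10^5 → 41600000 Ω.
Series: 920 + 41600000 = 41600920 Ω.

41600920 Ω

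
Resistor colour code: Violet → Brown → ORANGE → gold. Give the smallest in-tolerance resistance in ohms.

67450 Ω

Violet → 7 (first significant figure)
Brown → 1 (second significant figure)
Orange → ×10^3 multiplier
Gold → ±5% tolerance
71 × 1000 = 71000 Ω
Smallest = 71000 × (1 − 5/100) = 67450 Ω.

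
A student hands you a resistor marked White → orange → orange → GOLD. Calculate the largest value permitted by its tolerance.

97650 Ω

White → 9 (first significant figure)
Orange → 3 (second significant figure)
Orange → ×10^3 multiplier
Gold → ±5% tolerance
93 × 1000 = 93000 Ω
Largest = 93000 × (1 + 5/100) = 97650 Ω.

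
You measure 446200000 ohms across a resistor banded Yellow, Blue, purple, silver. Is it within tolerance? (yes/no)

yes

Yellow → 4 (first significant figure)
Blue → 6 (second significant figure)
Violet → ×10^7 multiplier
Silver → ±10% tolerance
46 × 10000000 = 460000000 Ω
Allowed range: 414000000 Ω to 506000000 Ω.
446200000 ohms lies inside that range.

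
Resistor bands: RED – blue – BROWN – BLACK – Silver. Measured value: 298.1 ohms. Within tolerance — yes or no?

Red → 2 (first significant figure)
Blue → 6 (second significant figure)
Brown → 1 (third significant figure)
Black → ×1 multiplier
Silver → ±10% tolerance
261 × 1 = 261 Ω
Allowed range: 234.9 Ω to 287.1 Ω.
298.1 ohms lies outside that range.

no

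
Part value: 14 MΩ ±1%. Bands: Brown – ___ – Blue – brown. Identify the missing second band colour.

yellow

14000000 Ω = 14 × 10^6.
The second band gives digit 4 of the significand, and 4 is yellow.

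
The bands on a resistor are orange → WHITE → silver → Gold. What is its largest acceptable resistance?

0.4095 Ω

Orange → 3 (first significant figure)
White → 9 (second significant figure)
Silver → ×0.01 multiplier
Gold → ±5% tolerance
39 × 0.01 = 0.39 Ω
Largest = 0.39 × (1 + 5/100) = 0.4095 Ω.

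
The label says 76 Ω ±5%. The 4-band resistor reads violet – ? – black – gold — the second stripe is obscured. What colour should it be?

76 Ω = 76 × 10^0.
The second band gives digit 6 of the significand, and 6 is blue.

blue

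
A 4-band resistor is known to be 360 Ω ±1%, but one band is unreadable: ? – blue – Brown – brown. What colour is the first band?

orange

360 Ω = 36 × 10^1.
The first band gives digit 3 of the significand, and 3 is orange.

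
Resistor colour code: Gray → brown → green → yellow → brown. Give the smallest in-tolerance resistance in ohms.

8068500 Ω

Grey → 8 (first significant figure)
Brown → 1 (second significant figure)
Green → 5 (third significant figure)
Yellow → ×10^4 multiplier
Brown → ±1% tolerance
815 × 10000 = 8150000 Ω
Smallest = 8150000 × (1 − 1/100) = 8068500 Ω.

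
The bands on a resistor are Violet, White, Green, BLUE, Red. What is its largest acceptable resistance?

810900000 Ω

Violet → 7 (first significant figure)
White → 9 (second significant figure)
Green → 5 (third significant figure)
Blue → ×10^6 multiplier
Red → ±2% tolerance
795 × 1000000 = 795000000 Ω
Largest = 795000000 × (1 + 2/100) = 810900000 Ω.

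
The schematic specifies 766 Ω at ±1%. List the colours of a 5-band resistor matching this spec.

violet, blue, blue, black, brown

766 Ω = 766 × 10^0.
7 → violet
6 → blue
6 → blue
Multiplier 10^0 → black.
±1% tolerance → brown.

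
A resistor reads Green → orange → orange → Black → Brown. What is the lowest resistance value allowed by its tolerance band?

Green → 5 (first significant figure)
Orange → 3 (second significant figure)
Orange → 3 (third significant figure)
Black → ×1 multiplier
Brown → ±1% tolerance
533 × 1 = 533 Ω
Lowest = 533 × (1 − 1/100) = 527.67 Ω.

527.67 Ω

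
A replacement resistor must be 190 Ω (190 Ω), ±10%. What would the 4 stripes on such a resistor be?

190 Ω = 19 × 10^1.
1 → brown
9 → white
Multiplier 10^1 → brown.
±10% tolerance → silver.

brown, white, brown, silver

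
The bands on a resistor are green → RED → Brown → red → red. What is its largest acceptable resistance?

Green → 5 (first significant figure)
Red → 2 (second significant figure)
Brown → 1 (third significant figure)
Red → ×10^2 multiplier
Red → ±2% tolerance
521 × 100 = 52100 Ω
Largest = 52100 × (1 + 2/100) = 53142 Ω.

53142 Ω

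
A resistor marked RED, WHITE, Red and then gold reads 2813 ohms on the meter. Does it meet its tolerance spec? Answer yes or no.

yes

Red → 2 (first significant figure)
White → 9 (second significant figure)
Red → ×10^2 multiplier
Gold → ±5% tolerance
29 × 100 = 2900 Ω
Allowed range: 2755 Ω to 3045 Ω.
2813 ohms lies inside that range.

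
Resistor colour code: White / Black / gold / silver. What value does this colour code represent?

White → 9 (first significant figure)
Black → 0 (second significant figure)
Gold → ×0.1 multiplier
90 × 0.1 = 9 Ω

9 Ω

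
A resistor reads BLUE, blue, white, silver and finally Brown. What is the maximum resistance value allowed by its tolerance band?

Blue → 6 (first significant figure)
Blue → 6 (second significant figure)
White → 9 (third significant figure)
Silver → ×0.01 multiplier
Brown → ±1% tolerance
669 × 0.01 = 6.69 Ω
Maximum = 6.69 × (1 + 1/100) = 6.7569 Ω.

6.7569 Ω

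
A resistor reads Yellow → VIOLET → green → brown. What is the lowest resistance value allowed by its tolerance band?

4653000 Ω

Yellow → 4 (first significant figure)
Violet → 7 (second significant figure)
Green → ×10^5 multiplier
Brown → ±1% tolerance
47 × 100000 = 4700000 Ω
Lowest = 4700000 × (1 − 1/100) = 4653000 Ω.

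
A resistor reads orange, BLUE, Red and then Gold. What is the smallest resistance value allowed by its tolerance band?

Orange → 3 (first significant figure)
Blue → 6 (second significant figure)
Red → ×10^2 multiplier
Gold → ±5% tolerance
36 × 100 = 3600 Ω
Smallest = 3600 × (1 − 5/100) = 3420 Ω.

3420 Ω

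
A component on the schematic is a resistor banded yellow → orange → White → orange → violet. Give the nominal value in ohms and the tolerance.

439000 Ω ±0.1%

Yellow → 4 (first significant figure)
Orange → 3 (second significant figure)
White → 9 (third significant figure)
Orange → ×10^3 multiplier
Violet → ±0.1% tolerance
439 × 1000 = 439000 Ω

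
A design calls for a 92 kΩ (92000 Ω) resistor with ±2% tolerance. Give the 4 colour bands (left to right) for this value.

white, red, orange, red

92000 Ω = 92 × 10^3.
9 → white
2 → red
Multiplier 10^3 → orange.
±2% tolerance → red.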